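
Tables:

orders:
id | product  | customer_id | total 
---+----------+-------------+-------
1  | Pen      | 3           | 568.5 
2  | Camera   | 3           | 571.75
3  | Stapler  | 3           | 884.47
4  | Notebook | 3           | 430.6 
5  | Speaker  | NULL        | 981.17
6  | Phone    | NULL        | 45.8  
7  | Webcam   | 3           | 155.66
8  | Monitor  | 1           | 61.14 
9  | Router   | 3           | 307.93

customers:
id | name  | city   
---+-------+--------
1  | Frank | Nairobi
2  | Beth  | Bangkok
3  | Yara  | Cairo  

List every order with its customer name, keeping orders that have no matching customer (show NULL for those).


LEFT JOIN keeps every row from orders (the left table); where customer_id has no match in customers, the customer columns become NULL. Walk through each order:
  - order 1 (Pen): customer_id=3 -> matches Yara
  - order 2 (Camera): customer_id=3 -> matches Yara
  - order 3 (Stapler): customer_id=3 -> matches Yara
  - order 4 (Notebook): customer_id=3 -> matches Yara
  - order 5 (Speaker): customer_id=NULL, no match -> kept with NULL
  - order 6 (Phone): customer_id=NULL, no match -> kept with NULL
  - order 7 (Webcam): customer_id=3 -> matches Yara
  - order 8 (Monitor): customer_id=1 -> matches Frank
  - order 9 (Router): customer_id=3 -> matches Yara
All 9 rows appear; 2 have NULL customer.

SQL:
SELECT a.product, b.name AS customer
FROM orders a
LEFT JOIN customers b ON a.customer_id = b.id

Result:
product  | customer
---------+---------
Pen      | Yara    
Camera   | Yara    
Stapler  | Yara    
Notebook | Yara    
Speaker  | NULL    
Phone    | NULL    
Webcam   | Yara    
Monitor  | Frank   
Router   | Yara    


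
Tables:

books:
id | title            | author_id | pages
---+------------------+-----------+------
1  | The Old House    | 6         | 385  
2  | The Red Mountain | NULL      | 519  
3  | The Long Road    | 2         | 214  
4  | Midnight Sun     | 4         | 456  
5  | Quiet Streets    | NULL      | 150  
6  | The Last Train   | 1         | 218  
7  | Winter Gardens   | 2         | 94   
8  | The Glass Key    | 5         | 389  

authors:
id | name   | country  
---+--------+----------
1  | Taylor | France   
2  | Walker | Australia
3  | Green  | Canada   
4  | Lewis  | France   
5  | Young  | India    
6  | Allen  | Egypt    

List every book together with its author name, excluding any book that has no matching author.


INNER JOIN keeps only books rows whose author_id matches an id in authors. Walk through each book:
  - book 1 (The Old House): author_id=6 -> matches Allen
  - book 2 (The Red Mountain): author_id=NULL, no match -> dropped
  - book 3 (The Long Road): author_id=2 -> matches Walker
  - book 4 (Midnight Sun): author_id=4 -> matches Lewis
  - book 5 (Quiet Streets): author_id=NULL, no match -> dropped
  - book 6 (The Last Train): author_id=1 -> matches Taylor
  - book 7 (Winter Gardens): author_id=2 -> matches Walker
  - book 8 (The Glass Key): author_id=5 -> matches Young
So 2 of 8 rows are dropped.

SQL:
SELECT a.title, b.name AS author
FROM books a
INNER JOIN authors b ON a.author_id = b.id

Result:
title          | author
---------------+-------
The Old House  | Allen 
The Long Road  | Walker
Midnight Sun   | Lewis 
The Last Train | Taylor
Winter Gardens | Walker
The Glass Key  | Young 


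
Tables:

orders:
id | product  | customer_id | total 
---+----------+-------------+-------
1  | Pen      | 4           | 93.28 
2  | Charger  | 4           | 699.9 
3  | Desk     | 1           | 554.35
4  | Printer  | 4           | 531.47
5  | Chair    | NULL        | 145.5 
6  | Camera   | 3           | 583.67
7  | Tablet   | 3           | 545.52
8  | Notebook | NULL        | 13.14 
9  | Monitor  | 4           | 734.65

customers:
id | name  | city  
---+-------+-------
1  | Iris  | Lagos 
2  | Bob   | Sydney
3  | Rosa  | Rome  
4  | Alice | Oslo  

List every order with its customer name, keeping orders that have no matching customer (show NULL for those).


LEFT JOIN keeps every row from orders (the left table); where customer_id has no match in customers, the customer columns become NULL. Walk through each order:
  - order 1 (Pen): customer_id=4 -> matches Alice
  - order 2 (Charger): customer_id=4 -> matches Alice
  - order 3 (Desk): customer_id=1 -> matches Iris
  - order 4 (Printer): customer_id=4 -> matches Alice
  - order 5 (Chair): customer_id=NULL, no match -> kept with NULL
  - order 6 (Camera): customer_id=3 -> matches Rosa
  - order 7 (Tablet): customer_id=3 -> matches Rosa
  - order 8 (Notebook): customer_id=NULL, no match -> kept with NULL
  - order 9 (Monitor): customer_id=4 -> matches Alice
All 9 rows appear; 2 have NULL customer.

SQL:
SELECT a.product, b.name AS customer
FROM orders a
LEFT JOIN customers b ON a.customer_id = b.id

Result:
product  | customer
---------+---------
Pen      | Alice   
Charger  | Alice   
Desk     | Iris    
Printer  | Alice   
Chair    | NULL    
Camera   | Rosa    
Tablet   | Rosa    
Notebook | NULL    
Monitor  | Alice   


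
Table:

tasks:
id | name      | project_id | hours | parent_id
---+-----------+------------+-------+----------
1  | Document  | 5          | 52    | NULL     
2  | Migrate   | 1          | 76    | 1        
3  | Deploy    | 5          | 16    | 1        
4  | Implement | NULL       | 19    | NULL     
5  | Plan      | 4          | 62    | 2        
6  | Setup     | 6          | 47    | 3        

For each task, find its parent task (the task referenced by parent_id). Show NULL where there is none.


This is a self-join: tasks is joined to a second copy of itself, matching each row's parent_id to another row's id. Use LEFT JOIN so rows with parent_id=NULL are kept.
  - task 1 (Document): parent_id=NULL -> NULL
  - task 2 (Migrate): parent_id=1 -> Document
  - task 3 (Deploy): parent_id=1 -> Document
  - task 4 (Implement): parent_id=NULL -> NULL
  - task 5 (Plan): parent_id=2 -> Migrate
  - task 6 (Setup): parent_id=3 -> Deploy

SQL:
SELECT a.name AS item, b.name AS parent
FROM tasks a
LEFT JOIN tasks b ON a.parent_id = b.id

Result:
item      | parent  
----------+---------
Document  | NULL    
Migrate   | Document
Deploy    | Document
Implement | NULL    
Plan      | Migrate 
Setup     | Deploy  


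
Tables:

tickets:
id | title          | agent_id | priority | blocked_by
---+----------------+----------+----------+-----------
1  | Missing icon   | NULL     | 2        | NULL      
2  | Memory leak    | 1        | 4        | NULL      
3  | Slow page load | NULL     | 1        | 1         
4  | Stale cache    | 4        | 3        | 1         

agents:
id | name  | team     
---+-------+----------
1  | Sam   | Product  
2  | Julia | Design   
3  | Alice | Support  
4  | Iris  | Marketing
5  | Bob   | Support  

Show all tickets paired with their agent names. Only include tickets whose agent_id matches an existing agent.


INNER JOIN keeps only tickets rows whose agent_id matches an id in agents. Walk through each ticket:
  - ticket 1 (Missing icon): agent_id=NULL, no match -> dropped
  - ticket 2 (Memory leak): agent_id=1 -> matches Sam
  - ticket 3 (Slow page load): agent_id=NULL, no match -> dropped
  - ticket 4 (Stale cache): agent_id=4 -> matches Iris
So 2 of 4 rows are dropped.

SQL:
SELECT a.title, b.name AS agent
FROM tickets a
INNER JOIN agents b ON a.agent_id = b.id

Result:
title       | agent
------------+------
Memory leak | Sam  
Stale cache | Iris 


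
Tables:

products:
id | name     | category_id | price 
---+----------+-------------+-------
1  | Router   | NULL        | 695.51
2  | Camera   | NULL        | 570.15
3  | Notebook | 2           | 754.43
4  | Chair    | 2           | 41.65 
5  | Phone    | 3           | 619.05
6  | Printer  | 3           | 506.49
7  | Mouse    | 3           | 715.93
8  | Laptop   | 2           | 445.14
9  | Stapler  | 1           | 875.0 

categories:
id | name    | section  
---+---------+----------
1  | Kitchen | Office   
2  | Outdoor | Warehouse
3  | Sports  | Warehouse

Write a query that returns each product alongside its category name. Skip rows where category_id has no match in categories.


INNER JOIN keeps only products rows whose category_id matches an id in categories. Walk through each product:
  - product 1 (Router): category_id=NULL, no match -> dropped
  - product 2 (Camera): category_id=NULL, no match -> dropped
  - product 3 (Notebook): category_id=2 -> matches Outdoor
  - product 4 (Chair): category_id=2 -> matches Outdoor
  - product 5 (Phone): category_id=3 -> matches Sports
  - product 6 (Printer): category_id=3 -> matches Sports
  - product 7 (Mouse): category_id=3 -> matches Sports
  - product 8 (Laptop): category_id=2 -> matches Outdoor
  - product 9 (Stapler): category_id=1 -> matches Kitchen
So 2 of 9 rows are dropped.

SQL:
SELECT a.name, b.name AS category
FROM products a
INNER JOIN categories b ON a.category_id = b.id

Result:
name     | category
---------+---------
Notebook | Outdoor 
Chair    | Outdoor 
Phone    | Sports  
Printer  | Sports  
Mouse    | Sports  
Laptop   | Outdoor 
Stapler  | Kitchen 


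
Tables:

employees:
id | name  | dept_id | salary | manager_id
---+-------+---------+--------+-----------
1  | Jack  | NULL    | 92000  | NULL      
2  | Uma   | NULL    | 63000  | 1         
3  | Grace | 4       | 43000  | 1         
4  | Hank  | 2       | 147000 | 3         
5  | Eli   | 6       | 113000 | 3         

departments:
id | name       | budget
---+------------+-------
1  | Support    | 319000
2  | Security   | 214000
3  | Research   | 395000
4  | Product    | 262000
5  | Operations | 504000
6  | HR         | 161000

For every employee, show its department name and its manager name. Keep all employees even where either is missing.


Two LEFT JOINs from the same base table employees: one to departments via dept_id, one to employees itself via manager_id. Both are LEFT so every employee is preserved.
Match against departments:
  - employee 1 (Jack): dept_id=NULL, no match -> kept with NULL
  - employee 2 (Uma): dept_id=NULL, no match -> kept with NULL
  - employee 3 (Grace): dept_id=4 -> matches Product
  - employee 4 (Hank): dept_id=2 -> matches Security
  - employee 5 (Eli): dept_id=6 -> matches HR
Match against employees (self):
  - employee 1 (Jack): manager_id=NULL -> NULL
  - employee 2 (Uma): manager_id=1 -> Jack
  - employee 3 (Grace): manager_id=1 -> Jack
  - employee 4 (Hank): manager_id=3 -> Grace
  - employee 5 (Eli): manager_id=3 -> Grace

SQL:
SELECT a.name, b.name AS department, c.name AS manager
FROM employees a
LEFT JOIN departments b ON a.dept_id = b.id
LEFT JOIN employees c ON a.manager_id = c.id

Result:
name  | department | manager
------+------------+--------
Jack  | NULL       | NULL   
Uma   | NULL       | Jack   
Grace | Product    | Jack   
Hank  | Security   | Grace  
Eli   | HR         | Grace  


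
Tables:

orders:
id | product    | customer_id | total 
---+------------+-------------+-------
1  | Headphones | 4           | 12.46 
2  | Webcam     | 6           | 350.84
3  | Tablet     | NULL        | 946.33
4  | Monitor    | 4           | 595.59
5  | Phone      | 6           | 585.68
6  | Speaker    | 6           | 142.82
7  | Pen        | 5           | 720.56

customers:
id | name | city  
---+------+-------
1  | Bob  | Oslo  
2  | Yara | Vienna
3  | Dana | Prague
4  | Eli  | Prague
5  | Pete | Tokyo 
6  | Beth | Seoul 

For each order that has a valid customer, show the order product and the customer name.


INNER JOIN keeps only orders rows whose customer_id matches an id in customers. Walk through each order:
  - order 1 (Headphones): customer_id=4 -> matches Eli
  - order 2 (Webcam): customer_id=6 -> matches Beth
  - order 3 (Tablet): customer_id=NULL, no match -> dropped
  - order 4 (Monitor): customer_id=4 -> matches Eli
  - order 5 (Phone): customer_id=6 -> matches Beth
  - order 6 (Speaker): customer_id=6 -> matches Beth
  - order 7 (Pen): customer_id=5 -> matches Pete
So 1 of 7 rows is dropped.

SQL:
SELECT a.product, b.name AS customer
FROM orders a
INNER JOIN customers b ON a.customer_id = b.id

Result:
product    | customer
-----------+---------
Headphones | Eli     
Webcam     | Beth    
Monitor    | Eli     
Phone      | Beth    
Speaker    | Beth    
Pen        | Pete    


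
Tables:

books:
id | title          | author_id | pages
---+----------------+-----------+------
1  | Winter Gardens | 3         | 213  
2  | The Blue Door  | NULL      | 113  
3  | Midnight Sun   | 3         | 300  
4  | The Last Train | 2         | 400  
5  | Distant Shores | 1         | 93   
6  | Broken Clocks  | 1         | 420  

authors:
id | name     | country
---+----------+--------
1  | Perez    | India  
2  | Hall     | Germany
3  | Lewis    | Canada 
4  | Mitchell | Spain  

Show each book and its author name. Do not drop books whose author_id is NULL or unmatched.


LEFT JOIN keeps every row from books (the left table); where author_id has no match in authors, the author columns become NULL. Walk through each book:
  - book 1 (Winter Gardens): author_id=3 -> matches Lewis
  - book 2 (The Blue Door): author_id=NULL, no match -> kept with NULL
  - book 3 (Midnight Sun): author_id=3 -> matches Lewis
  - book 4 (The Last Train): author_id=2 -> matches Hall
  - book 5 (Distant Shores): author_id=1 -> matches Perez
  - book 6 (Broken Clocks): author_id=1 -> matches Perez
All 6 rows appear; 1 has NULL author.

SQL:
SELECT a.title, b.name AS author
FROM books a
LEFT JOIN authors b ON a.author_id = b.id

Result:
title          | author
---------------+-------
Winter Gardens | Lewis 
The Blue Door  | NULL  
Midnight Sun   | Lewis 
The Last Train | Hall  
Distant Shores | Perez 
Broken Clocks  | Perez 


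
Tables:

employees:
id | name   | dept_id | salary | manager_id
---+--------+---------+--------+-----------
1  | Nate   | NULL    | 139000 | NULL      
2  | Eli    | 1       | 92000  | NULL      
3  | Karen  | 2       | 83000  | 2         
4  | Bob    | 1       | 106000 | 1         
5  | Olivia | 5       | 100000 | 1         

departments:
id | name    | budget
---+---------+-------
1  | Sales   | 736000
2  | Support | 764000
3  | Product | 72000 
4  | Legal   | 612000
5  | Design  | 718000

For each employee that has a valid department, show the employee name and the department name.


INNER JOIN keeps only employees rows whose dept_id matches an id in departments. Walk through each employee:
  - employee 1 (Nate): dept_id=NULL, no match -> dropped
  - employee 2 (Eli): dept_id=1 -> matches Sales
  - employee 3 (Karen): dept_id=2 -> matches Support
  - employee 4 (Bob): dept_id=1 -> matches Sales
  - employee 5 (Olivia): dept_id=5 -> matches Design
So 1 of 5 rows is dropped.

SQL:
SELECT a.name, b.name AS department
FROM employees a
INNER JOIN departments b ON a.dept_id = b.id

Result:
name   | department
-------+-----------
Eli    | Sales     
Karen  | Support   
Bob    | Sales     
Olivia | Design    


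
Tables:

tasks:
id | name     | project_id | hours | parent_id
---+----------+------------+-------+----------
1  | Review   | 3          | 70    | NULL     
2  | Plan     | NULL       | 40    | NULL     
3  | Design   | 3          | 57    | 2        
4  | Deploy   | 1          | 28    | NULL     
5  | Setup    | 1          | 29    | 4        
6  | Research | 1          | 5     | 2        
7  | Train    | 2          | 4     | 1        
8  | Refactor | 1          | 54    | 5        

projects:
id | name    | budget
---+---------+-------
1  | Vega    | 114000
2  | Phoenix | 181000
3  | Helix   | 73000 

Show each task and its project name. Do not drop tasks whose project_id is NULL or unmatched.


LEFT JOIN keeps every row from tasks (the left table); where project_id has no match in projects, the project columns become NULL. Walk through each task:
  - task 1 (Review): project_id=3 -> matches Helix
  - task 2 (Plan): project_id=NULL, no match -> kept with NULL
  - task 3 (Design): project_id=3 -> matches Helix
  - task 4 (Deploy): project_id=1 -> matches Vega
  - task 5 (Setup): project_id=1 -> matches Vega
  - task 6 (Research): project_id=1 -> matches Vega
  - task 7 (Train): project_id=2 -> matches Phoenix
  - task 8 (Refactor): project_id=1 -> matches Vega
All 8 rows appear; 1 has NULL project.

SQL:
SELECT a.name, b.name AS project
FROM tasks a
LEFT JOIN projects b ON a.project_id = b.id

Result:
name     | project
---------+--------
Review   | Helix  
Plan     | NULL   
Design   | Helix  
Deploy   | Vega   
Setup    | Vega   
Research | Vega   
Train    | Phoenix
Refactor | Vega   


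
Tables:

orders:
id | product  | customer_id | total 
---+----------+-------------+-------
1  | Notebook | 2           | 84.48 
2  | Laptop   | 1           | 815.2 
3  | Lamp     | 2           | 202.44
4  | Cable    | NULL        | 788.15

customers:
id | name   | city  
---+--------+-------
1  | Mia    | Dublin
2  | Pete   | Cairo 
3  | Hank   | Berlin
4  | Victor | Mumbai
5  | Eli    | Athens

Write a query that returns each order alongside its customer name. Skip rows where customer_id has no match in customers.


INNER JOIN keeps only orders rows whose customer_id matches an id in customers. Walk through each order:
  - order 1 (Notebook): customer_id=2 -> matches Pete
  - order 2 (Laptop): customer_id=1 -> matches Mia
  - order 3 (Lamp): customer_id=2 -> matches Pete
  - order 4 (Cable): customer_id=NULL, no match -> dropped
So 1 of 4 rows is dropped.

SQL:
SELECT a.product, b.name AS customer
FROM orders a
INNER JOIN customers b ON a.customer_id = b.id

Result:
product  | customer
---------+---------
Notebook | Pete    
Laptop   | Mia     
Lamp     | Pete    


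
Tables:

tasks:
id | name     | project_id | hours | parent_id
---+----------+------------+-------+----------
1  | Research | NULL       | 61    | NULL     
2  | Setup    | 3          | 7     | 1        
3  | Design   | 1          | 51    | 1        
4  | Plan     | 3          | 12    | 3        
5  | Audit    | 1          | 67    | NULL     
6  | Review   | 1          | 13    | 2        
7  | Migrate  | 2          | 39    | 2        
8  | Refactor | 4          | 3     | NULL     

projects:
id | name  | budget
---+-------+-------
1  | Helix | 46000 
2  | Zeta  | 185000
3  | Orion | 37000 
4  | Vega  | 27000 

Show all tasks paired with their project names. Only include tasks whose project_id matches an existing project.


INNER JOIN keeps only tasks rows whose project_id matches an id in projects. Walk through each task:
  - task 1 (Research): project_id=NULL, no match -> dropped
  - task 2 (Setup): project_id=3 -> matches Orion
  - task 3 (Design): project_id=1 -> matches Helix
  - task 4 (Plan): project_id=3 -> matches Orion
  - task 5 (Audit): project_id=1 -> matches Helix
  - task 6 (Review): project_id=1 -> matches Helix
  - task 7 (Migrate): project_id=2 -> matches Zeta
  - task 8 (Refactor): project_id=4 -> matches Vega
So 1 of 8 rows is dropped.

SQL:
SELECT a.name, b.name AS project
FROM tasks a
INNER JOIN projects b ON a.project_id = b.id

Result:
name     | project
---------+--------
Setup    | Orion  
Design   | Helix  
Plan     | Orion  
Audit    | Helix  
Review   | Helix  
Migrate  | Zeta   
Refactor | Vega   


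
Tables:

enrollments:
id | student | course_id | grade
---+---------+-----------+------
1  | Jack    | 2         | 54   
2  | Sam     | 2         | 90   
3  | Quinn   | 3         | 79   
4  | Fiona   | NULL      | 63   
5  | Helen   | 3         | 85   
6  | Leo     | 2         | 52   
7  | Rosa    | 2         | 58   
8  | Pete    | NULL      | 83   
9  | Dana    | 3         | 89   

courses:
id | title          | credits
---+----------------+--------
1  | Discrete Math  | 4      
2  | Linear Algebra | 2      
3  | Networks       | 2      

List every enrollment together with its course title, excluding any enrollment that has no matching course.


INNER JOIN keeps only enrollments rows whose course_id matches an id in courses. Walk through each enrollment:
  - enrollment 1 (Jack): course_id=2 -> matches Linear Algebra
  - enrollment 2 (Sam): course_id=2 -> matches Linear Algebra
  - enrollment 3 (Quinn): course_id=3 -> matches Networks
  - enrollment 4 (Fiona): course_id=NULL, no match -> dropped
  - enrollment 5 (Helen): course_id=3 -> matches Networks
  - enrollment 6 (Leo): course_id=2 -> matches Linear Algebra
  - enrollment 7 (Rosa): course_id=2 -> matches Linear Algebra
  - enrollment 8 (Pete): course_id=NULL, no match -> dropped
  - enrollment 9 (Dana): course_id=3 -> matches Networks
So 2 of 9 rows are dropped.

SQL:
SELECT a.student, b.title AS course
FROM enrollments a
INNER JOIN courses b ON a.course_id = b.id

Result:
student | course        
--------+---------------
Jack    | Linear Algebra
Sam     | Linear Algebra
Quinn   | Networks      
Helen   | Networks      
Leo     | Linear Algebra
Rosa    | Linear Algebra
Dana    | Networks      


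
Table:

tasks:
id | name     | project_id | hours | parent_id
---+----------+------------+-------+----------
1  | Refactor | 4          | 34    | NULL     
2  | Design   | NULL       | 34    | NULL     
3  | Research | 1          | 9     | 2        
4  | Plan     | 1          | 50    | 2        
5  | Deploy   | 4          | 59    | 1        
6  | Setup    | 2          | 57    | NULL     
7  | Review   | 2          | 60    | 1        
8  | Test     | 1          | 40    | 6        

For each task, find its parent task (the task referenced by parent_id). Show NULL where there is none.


This is a self-join: tasks is joined to a second copy of itself, matching each row's parent_id to another row's id. Use LEFT JOIN so rows with parent_id=NULL are kept.
  - task 1 (Refactor): parent_id=NULL -> NULL
  - task 2 (Design): parent_id=NULL -> NULL
  - task 3 (Research): parent_id=2 -> Design
  - task 4 (Plan): parent_id=2 -> Design
  - task 5 (Deploy): parent_id=1 -> Refactor
  - task 6 (Setup): parent_id=NULL -> NULL
  - task 7 (Review): parent_id=1 -> Refactor
  - task 8 (Test): parent_id=6 -> Setup

SQL:
SELECT a.name AS item, b.name AS parent
FROM tasks a
LEFT JOIN tasks b ON a.parent_id = b.id

Result:
item     | parent  
---------+---------
Refactor | NULL    
Design   | NULL    
Research | Design  
Plan     | Design  
Deploy   | Refactor
Setup    | NULL    
Review   | Refactor
Test     | Setup   


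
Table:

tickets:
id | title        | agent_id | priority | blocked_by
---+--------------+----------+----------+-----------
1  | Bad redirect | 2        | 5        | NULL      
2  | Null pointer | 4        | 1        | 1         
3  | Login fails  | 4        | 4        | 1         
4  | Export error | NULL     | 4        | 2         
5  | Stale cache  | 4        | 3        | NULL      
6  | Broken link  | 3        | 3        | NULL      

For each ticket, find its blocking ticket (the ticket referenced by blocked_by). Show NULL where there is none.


This is a self-join: tickets is joined to a second copy of itself, matching each row's blocked_by to another row's id. Use LEFT JOIN so rows with blocked_by=NULL are kept.
  - ticket 1 (Bad redirect): blocked_by=NULL -> NULL
  - ticket 2 (Null pointer): blocked_by=1 -> Bad redirect
  - ticket 3 (Login fails): blocked_by=1 -> Bad redirect
  - ticket 4 (Export error): blocked_by=2 -> Null pointer
  - ticket 5 (Stale cache): blocked_by=NULL -> NULL
  - ticket 6 (Broken link): blocked_by=NULL -> NULL

SQL:
SELECT a.title AS item, b.title AS blocked_by
FROM tickets a
LEFT JOIN tickets b ON a.blocked_by = b.id

Result:
item         | blocked_by  
-------------+-------------
Bad redirect | NULL        
Null pointer | Bad redirect
Login fails  | Bad redirect
Export error | Null pointer
Stale cache  | NULL        
Broken link  | NULL        


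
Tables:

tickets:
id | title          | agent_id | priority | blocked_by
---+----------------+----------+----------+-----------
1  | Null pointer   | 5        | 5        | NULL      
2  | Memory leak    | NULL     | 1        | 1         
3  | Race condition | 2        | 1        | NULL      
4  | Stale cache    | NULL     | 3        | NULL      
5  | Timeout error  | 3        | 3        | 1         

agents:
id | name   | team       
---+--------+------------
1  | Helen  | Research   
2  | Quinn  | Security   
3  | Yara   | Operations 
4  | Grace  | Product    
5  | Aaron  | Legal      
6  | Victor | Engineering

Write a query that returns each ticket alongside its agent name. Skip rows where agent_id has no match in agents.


INNER JOIN keeps only tickets rows whose agent_id matches an id in agents. Walk through each ticket:
  - ticket 1 (Null pointer): agent_id=5 -> matches Aaron
  - ticket 2 (Memory leak): agent_id=NULL, no match -> dropped
  - ticket 3 (Race condition): agent_id=2 -> matches Quinn
  - ticket 4 (Stale cache): agent_id=NULL, no match -> dropped
  - ticket 5 (Timeout error): agent_id=3 -> matches Yara
So 2 of 5 rows are dropped.

SQL:
SELECT a.title, b.name AS agent
FROM tickets a
INNER JOIN agents b ON a.agent_id = b.id

Result:
title          | agent
---------------+------
Null pointer   | Aaron
Race condition | Quinn
Timeout error  | Yara 


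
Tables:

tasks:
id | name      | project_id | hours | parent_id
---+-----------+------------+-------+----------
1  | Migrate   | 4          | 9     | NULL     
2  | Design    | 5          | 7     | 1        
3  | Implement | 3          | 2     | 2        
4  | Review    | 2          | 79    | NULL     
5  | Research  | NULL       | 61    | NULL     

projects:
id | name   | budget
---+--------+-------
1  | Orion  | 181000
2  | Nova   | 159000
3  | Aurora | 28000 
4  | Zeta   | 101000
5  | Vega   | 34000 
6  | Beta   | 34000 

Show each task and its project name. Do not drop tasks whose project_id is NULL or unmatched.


LEFT JOIN keeps every row from tasks (the left table); where project_id has no match in projects, the project columns become NULL. Walk through each task:
  - task 1 (Migrate): project_id=4 -> matches Zeta
  - task 2 (Design): project_id=5 -> matches Vega
  - task 3 (Implement): project_id=3 -> matches Aurora
  - task 4 (Review): project_id=2 -> matches Nova
  - task 5 (Research): project_id=NULL, no match -> kept with NULL
All 5 rows appear; 1 has NULL project.

SQL:
SELECT a.name, b.name AS project
FROM tasks a
LEFT JOIN projects b ON a.project_id = b.id

Result:
name      | project
----------+--------
Migrate   | Zeta   
Design    | Vega   
Implement | Aurora 
Review    | Nova   
Research  | NULL   


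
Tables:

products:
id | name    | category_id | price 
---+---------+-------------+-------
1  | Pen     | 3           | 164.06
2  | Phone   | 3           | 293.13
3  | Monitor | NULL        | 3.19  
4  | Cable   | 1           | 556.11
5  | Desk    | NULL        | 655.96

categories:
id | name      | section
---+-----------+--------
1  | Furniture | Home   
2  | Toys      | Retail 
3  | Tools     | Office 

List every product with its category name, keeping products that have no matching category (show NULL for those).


LEFT JOIN keeps every row from products (the left table); where category_id has no match in categories, the category columns become NULL. Walk through each product:
  - product 1 (Pen): category_id=3 -> matches Tools
  - product 2 (Phone): category_id=3 -> matches Tools
  - product 3 (Monitor): category_id=NULL, no match -> kept with NULL
  - product 4 (Cable): category_id=1 -> matches Furniture
  - product 5 (Desk): category_id=NULL, no match -> kept with NULL
All 5 rows appear; 2 have NULL category.

SQL:
SELECT a.name, b.name AS category
FROM products a
LEFT JOIN categories b ON a.category_id = b.id

Result:
name    | category 
--------+----------
Pen     | Tools    
Phone   | Tools    
Monitor | NULL     
Cable   | Furniture
Desk    | NULL     


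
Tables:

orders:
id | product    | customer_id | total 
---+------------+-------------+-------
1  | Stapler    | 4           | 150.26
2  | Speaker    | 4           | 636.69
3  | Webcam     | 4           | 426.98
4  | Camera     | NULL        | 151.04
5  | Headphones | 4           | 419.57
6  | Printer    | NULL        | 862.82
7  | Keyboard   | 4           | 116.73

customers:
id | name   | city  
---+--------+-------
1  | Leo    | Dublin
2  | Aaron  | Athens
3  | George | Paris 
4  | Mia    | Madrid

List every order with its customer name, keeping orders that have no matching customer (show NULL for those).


LEFT JOIN keeps every row from orders (the left table); where customer_id has no match in customers, the customer columns become NULL. Walk through each order:
  - order 1 (Stapler): customer_id=4 -> matches Mia
  - order 2 (Speaker): customer_id=4 -> matches Mia
  - order 3 (Webcam): customer_id=4 -> matches Mia
  - order 4 (Camera): customer_id=NULL, no match -> kept with NULL
  - order 5 (Headphones): customer_id=4 -> matches Mia
  - order 6 (Printer): customer_id=NULL, no match -> kept with NULL
  - order 7 (Keyboard): customer_id=4 -> matches Mia
All 7 rows appear; 2 have NULL customer.

SQL:
SELECT a.product, b.name AS customer
FROM orders a
LEFT JOIN customers b ON a.customer_id = b.id

Result:
product    | customer
-----------+---------
Stapler    | Mia     
Speaker    | Mia     
Webcam     | Mia     
Camera     | NULL    
Headphones | Mia     
Printer    | NULL    
Keyboard   | Mia     


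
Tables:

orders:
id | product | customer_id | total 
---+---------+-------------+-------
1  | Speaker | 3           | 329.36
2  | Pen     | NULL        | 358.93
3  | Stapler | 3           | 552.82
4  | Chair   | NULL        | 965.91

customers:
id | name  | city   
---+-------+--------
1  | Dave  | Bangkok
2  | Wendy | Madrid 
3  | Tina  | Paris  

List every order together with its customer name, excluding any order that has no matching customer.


INNER JOIN keeps only orders rows whose customer_id matches an id in customers. Walk through each order:
  - order 1 (Speaker): customer_id=3 -> matches Tina
  - order 2 (Pen): customer_id=NULL, no match -> dropped
  - order 3 (Stapler): customer_id=3 -> matches Tina
  - order 4 (Chair): customer_id=NULL, no match -> dropped
So 2 of 4 rows are dropped.

SQL:
SELECT a.product, b.name AS customer
FROM orders a
INNER JOIN customers b ON a.customer_id = b.id

Result:
product | customer
--------+---------
Speaker | Tina    
Stapler | Tina    


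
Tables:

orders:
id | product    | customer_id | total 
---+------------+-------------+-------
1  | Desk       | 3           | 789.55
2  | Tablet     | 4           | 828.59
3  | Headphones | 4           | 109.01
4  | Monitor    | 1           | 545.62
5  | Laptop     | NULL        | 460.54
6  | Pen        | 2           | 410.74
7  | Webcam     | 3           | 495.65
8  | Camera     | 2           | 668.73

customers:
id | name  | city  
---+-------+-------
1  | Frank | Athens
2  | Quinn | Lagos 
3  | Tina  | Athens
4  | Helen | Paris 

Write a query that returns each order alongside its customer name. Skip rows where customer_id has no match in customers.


INNER JOIN keeps only orders rows whose customer_id matches an id in customers. Walk through each order:
  - order 1 (Desk): customer_id=3 -> matches Tina
  - order 2 (Tablet): customer_id=4 -> matches Helen
  - order 3 (Headphones): customer_id=4 -> matches Helen
  - order 4 (Monitor): customer_id=1 -> matches Frank
  - order 5 (Laptop): customer_id=NULL, no match -> dropped
  - order 6 (Pen): customer_id=2 -> matches Quinn
  - order 7 (Webcam): customer_id=3 -> matches Tina
  - order 8 (Camera): customer_id=2 -> matches Quinn
So 1 of 8 rows is dropped.

SQL:
SELECT a.product, b.name AS customer
FROM orders a
INNER JOIN customers b ON a.customer_id = b.id

Result:
product    | customer
-----------+---------
Desk       | Tina    
Tablet     | Helen   
Headphones | Helen   
Monitor    | Frank   
Pen        | Quinn   
Webcam     | Tina    
Camera     | Quinn   


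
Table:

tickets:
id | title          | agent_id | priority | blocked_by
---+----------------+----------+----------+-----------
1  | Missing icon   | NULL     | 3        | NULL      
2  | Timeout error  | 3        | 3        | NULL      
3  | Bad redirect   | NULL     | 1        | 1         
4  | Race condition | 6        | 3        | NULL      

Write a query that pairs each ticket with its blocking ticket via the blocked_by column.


This is a self-join: tickets is joined to a second copy of itself, matching each row's blocked_by to another row's id. Use LEFT JOIN so rows with blocked_by=NULL are kept.
  - ticket 1 (Missing icon): blocked_by=NULL -> NULL
  - ticket 2 (Timeout error): blocked_by=NULL -> NULL
  - ticket 3 (Bad redirect): blocked_by=1 -> Missing icon
  - ticket 4 (Race condition): blocked_by=NULL -> NULL

SQL:
SELECT a.title AS item, b.title AS blocked_by
FROM tickets a
LEFT JOIN tickets b ON a.blocked_by = b.id

Result:
item           | blocked_by  
---------------+-------------
Missing icon   | NULL        
Timeout error  | NULL        
Bad redirect   | Missing icon
Race condition | NULL        


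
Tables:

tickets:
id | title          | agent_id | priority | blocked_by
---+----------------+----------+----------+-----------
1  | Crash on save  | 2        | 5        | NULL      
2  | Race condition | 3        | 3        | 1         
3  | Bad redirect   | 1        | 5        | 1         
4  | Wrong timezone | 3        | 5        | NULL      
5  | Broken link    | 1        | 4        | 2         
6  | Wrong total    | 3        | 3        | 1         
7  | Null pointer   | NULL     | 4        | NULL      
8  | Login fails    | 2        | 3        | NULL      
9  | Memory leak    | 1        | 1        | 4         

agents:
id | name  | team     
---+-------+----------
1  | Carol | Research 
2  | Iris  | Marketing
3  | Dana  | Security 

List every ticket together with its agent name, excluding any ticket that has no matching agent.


INNER JOIN keeps only tickets rows whose agent_id matches an id in agents. Walk through each ticket:
  - ticket 1 (Crash on save): agent_id=2 -> matches Iris
  - ticket 2 (Race condition): agent_id=3 -> matches Dana
  - ticket 3 (Bad redirect): agent_id=1 -> matches Carol
  - ticket 4 (Wrong timezone): agent_id=3 -> matches Dana
  - ticket 5 (Broken link): agent_id=1 -> matches Carol
  - ticket 6 (Wrong total): agent_id=3 -> matches Dana
  - ticket 7 (Null pointer): agent_id=NULL, no match -> dropped
  - ticket 8 (Login fails): agent_id=2 -> matches Iris
  - ticket 9 (Memory leak): agent_id=1 -> matches Carol
So 1 of 9 rows is dropped.

SQL:
SELECT a.title, b.name AS agent
FROM tickets a
INNER JOIN agents b ON a.agent_id = b.id

Result:
title          | agent
---------------+------
Crash on save  | Iris 
Race condition | Dana 
Bad redirect   | Carol
Wrong timezone | Dana 
Broken link    | Carol
Wrong total    | Dana 
Login fails    | Iris 
Memory leak    | Carol


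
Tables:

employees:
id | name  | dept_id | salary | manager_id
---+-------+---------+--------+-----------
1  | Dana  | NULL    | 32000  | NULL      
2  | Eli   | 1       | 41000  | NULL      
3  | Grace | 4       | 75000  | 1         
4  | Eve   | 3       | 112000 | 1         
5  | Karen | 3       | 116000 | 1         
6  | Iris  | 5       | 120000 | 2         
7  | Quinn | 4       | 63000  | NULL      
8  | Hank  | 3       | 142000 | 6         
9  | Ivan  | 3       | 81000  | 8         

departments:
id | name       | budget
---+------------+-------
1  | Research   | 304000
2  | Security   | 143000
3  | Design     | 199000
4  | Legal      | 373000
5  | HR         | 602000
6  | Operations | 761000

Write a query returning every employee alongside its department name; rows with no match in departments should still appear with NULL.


LEFT JOIN keeps every row from employees (the left table); where dept_id has no match in departments, the department columns become NULL. Walk through each employee:
  - employee 1 (Dana): dept_id=NULL, no match -> kept with NULL
  - employee 2 (Eli): dept_id=1 -> matches Research
  - employee 3 (Grace): dept_id=4 -> matches Legal
  - employee 4 (Eve): dept_id=3 -> matches Design
  - employee 5 (Karen): dept_id=3 -> matches Design
  - employee 6 (Iris): dept_id=5 -> matches HR
  - employee 7 (Quinn): dept_id=4 -> matches Legal
  - employee 8 (Hank): dept_id=3 -> matches Design
  - employee 9 (Ivan): dept_id=3 -> matches Design
All 9 rows appear; 1 has NULL department.

SQL:
SELECT a.name, b.name AS department
FROM employees a
LEFT JOIN departments b ON a.dept_id = b.id

Result:
name  | department
------+-----------
Dana  | NULL      
Eli   | Research  
Grace | Legal     
Eve   | Design    
Karen | Design    
Iris  | HR        
Quinn | Legal     
Hank  | Design    
Ivan  | Design    


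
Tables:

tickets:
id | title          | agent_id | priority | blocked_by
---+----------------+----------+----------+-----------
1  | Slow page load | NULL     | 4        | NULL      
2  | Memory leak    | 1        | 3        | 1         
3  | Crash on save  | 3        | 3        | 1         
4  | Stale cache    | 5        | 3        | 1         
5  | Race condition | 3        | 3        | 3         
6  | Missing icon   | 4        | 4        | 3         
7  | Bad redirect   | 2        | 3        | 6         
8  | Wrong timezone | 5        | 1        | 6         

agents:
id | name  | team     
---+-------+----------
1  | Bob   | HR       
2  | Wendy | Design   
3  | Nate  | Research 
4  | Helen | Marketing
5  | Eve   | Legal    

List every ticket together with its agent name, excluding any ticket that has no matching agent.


INNER JOIN keeps only tickets rows whose agent_id matches an id in agents. Walk through each ticket:
  - ticket 1 (Slow page load): agent_id=NULL, no match -> dropped
  - ticket 2 (Memory leak): agent_id=1 -> matches Bob
  - ticket 3 (Crash on save): agent_id=3 -> matches Nate
  - ticket 4 (Stale cache): agent_id=5 -> matches Eve
  - ticket 5 (Race condition): agent_id=3 -> matches Nate
  - ticket 6 (Missing icon): agent_id=4 -> matches Helen
  - ticket 7 (Bad redirect): agent_id=2 -> matches Wendy
  - ticket 8 (Wrong timezone): agent_id=5 -> matches Eve
So 1 of 8 rows is dropped.

SQL:
SELECT a.title, b.name AS agent
FROM tickets a
INNER JOIN agents b ON a.agent_id = b.id

Result:
title          | agent
---------------+------
Memory leak    | Bob  
Crash on save  | Nate 
Stale cache    | Eve  
Race condition | Nate 
Missing icon   | Helen
Bad redirect   | Wendy
Wrong timezone | Eve  


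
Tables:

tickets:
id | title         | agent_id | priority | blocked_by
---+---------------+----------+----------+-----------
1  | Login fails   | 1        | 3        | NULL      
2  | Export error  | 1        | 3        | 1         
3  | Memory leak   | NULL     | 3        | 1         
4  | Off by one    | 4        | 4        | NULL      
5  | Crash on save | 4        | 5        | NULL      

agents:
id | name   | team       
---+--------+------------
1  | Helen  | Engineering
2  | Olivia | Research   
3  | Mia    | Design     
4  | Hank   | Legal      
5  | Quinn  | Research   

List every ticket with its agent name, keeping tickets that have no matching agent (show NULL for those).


LEFT JOIN keeps every row from tickets (the left table); where agent_id has no match in agents, the agent columns become NULL. Walk through each ticket:
  - ticket 1 (Login fails): agent_id=1 -> matches Helen
  - ticket 2 (Export error): agent_id=1 -> matches Helen
  - ticket 3 (Memory leak): agent_id=NULL, no match -> kept with NULL
  - ticket 4 (Off by one): agent_id=4 -> matches Hank
  - ticket 5 (Crash on save): agent_id=4 -> matches Hank
All 5 rows appear; 1 has NULL agent.

SQL:
SELECT a.title, b.name AS agent
FROM tickets a
LEFT JOIN agents b ON a.agent_id = b.id

Result:
title         | agent
--------------+------
Login fails   | Helen
Export error  | Helen
Memory leak   | NULL 
Off by one    | Hank 
Crash on save | Hank 


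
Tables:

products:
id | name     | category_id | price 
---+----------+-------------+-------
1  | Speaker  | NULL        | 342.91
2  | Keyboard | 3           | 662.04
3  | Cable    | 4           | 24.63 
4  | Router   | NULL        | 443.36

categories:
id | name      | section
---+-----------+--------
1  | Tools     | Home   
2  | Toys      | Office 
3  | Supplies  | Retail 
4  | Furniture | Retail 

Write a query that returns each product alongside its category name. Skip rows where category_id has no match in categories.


INNER JOIN keeps only products rows whose category_id matches an id in categories. Walk through each product:
  - product 1 (Speaker): category_id=NULL, no match -> dropped
  - product 2 (Keyboard): category_id=3 -> matches Supplies
  - product 3 (Cable): category_id=4 -> matches Furniture
  - product 4 (Router): category_id=NULL, no match -> dropped
So 2 of 4 rows are dropped.

SQL:
SELECT a.name, b.name AS category
FROM products a
INNER JOIN categories b ON a.category_id = b.id

Result:
name     | category 
---------+----------
Keyboard | Supplies 
Cable    | Furniture
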